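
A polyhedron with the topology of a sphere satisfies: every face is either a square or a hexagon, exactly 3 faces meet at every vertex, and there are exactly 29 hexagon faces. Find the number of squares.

6

Let x be the number of squares; then F = 29 + x.
Edge–face incidences: 2E = 6·29 + 4·x = 174 + 4x.
Every vertex has degree 3, so 3V = 2E.
Euler: V − E + F = 2 ⇒ (2E)/3 − E + (29 + x) = 2.
Multiply by 6: 2·(2E) − 3·(2E) + 6·(29 + x) = 12, i.e. 174 + 6x − (174 + 4x) = 12.
Collecting terms: 2x = 12, so x = 6.
Then 2E = 174 + 4·6 = 198, so E = 99, V = 2E/3 = 66, F = 29 + 6 = 35.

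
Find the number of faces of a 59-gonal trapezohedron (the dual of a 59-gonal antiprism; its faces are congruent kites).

The n-trapezohedron (dual of the n-antiprism) has V = 2·59 + 2 = 120, E = 4·59 = 236, F = 2·59 = 118.
Check: V − E + F = 120 − 236 + 118 = 2.

118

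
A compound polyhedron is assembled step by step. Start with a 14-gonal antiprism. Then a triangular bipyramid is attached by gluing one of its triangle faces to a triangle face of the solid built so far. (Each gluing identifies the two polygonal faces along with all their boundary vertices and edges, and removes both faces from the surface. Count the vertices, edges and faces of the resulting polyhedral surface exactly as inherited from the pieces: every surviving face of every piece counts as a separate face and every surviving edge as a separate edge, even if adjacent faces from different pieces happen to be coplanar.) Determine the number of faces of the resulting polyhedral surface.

34

A 14-gonal antiprism: V=28, E=56, F=30.
Attach a triangular bipyramid (V=5, E=9, F=6) along a 3-gon: merge 3 vertices and 3 edges, delete both glued faces → V=30, E=62, F=34.
Check: V − E + F = 30 − 62 + 34 = 2.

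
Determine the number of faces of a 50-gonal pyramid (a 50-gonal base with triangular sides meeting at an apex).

A pyramid on an n-gon base has one n-gon and n triangles: V = 50 + 1 = 51, E = 2·50 = 100, F = 50 + 1 = 51.

51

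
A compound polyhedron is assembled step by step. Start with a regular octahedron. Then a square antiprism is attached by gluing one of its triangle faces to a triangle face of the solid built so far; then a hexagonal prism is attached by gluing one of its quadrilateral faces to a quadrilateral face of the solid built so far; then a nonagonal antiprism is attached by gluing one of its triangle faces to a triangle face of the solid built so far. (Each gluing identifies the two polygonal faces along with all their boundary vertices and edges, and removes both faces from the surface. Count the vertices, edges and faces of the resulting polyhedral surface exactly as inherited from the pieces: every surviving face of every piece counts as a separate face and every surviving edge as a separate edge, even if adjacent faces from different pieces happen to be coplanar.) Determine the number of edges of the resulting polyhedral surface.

A regular octahedron: V=6, E=12, F=8.
Attach a square antiprism (V=8, E=16, F=10) along a 3-gon: merge 3 vertices and 3 edges, delete both glued faces → V=11, E=25, F=16.
Attach a hexagonal prism (V=12, E=18, F=8) along a 4-gon: merge 4 vertices and 4 edges, delete both glued faces → V=19, E=39, F=22.
Attach a nonagonal antiprism (V=18, E=36, F=20) along a 3-gon: merge 3 vertices and 3 edges, delete both glued faces → V=34, E=72, F=40.
Check: V − E + F = 34 − 72 + 40 = 2.

72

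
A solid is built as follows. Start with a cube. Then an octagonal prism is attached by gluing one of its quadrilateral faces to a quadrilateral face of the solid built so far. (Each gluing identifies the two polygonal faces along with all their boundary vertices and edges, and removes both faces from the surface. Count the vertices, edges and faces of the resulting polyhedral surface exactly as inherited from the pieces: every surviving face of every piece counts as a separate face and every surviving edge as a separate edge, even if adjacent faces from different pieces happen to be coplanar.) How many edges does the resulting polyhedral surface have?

32

A cube: V=8, E=12, F=6.
Attach an octagonal prism (V=16, E=24, F=10) along a 4-gon: merge 4 vertices and 4 edges, delete both glued faces → V=20, E=32, F=14.
Check: V − E + F = 20 − 32 + 14 = 2.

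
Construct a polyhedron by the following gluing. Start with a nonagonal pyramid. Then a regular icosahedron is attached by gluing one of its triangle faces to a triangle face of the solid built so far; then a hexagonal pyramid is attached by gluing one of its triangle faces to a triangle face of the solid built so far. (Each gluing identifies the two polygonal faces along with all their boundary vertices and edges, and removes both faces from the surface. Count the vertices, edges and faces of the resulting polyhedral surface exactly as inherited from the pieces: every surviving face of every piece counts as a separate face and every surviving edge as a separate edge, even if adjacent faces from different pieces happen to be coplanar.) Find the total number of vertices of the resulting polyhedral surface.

23

A nonagonal pyramid: V=10, E=18, F=10.
Attach a regular icosahedron (V=12, E=30, F=20) along a 3-gon: merge 3 vertices and 3 edges, delete both glued faces → V=19, E=45, F=28.
Attach a hexagonal pyramid (V=7, E=12, F=7) along a 3-gon: merge 3 vertices and 3 edges, delete both glued faces → V=23, E=54, F=33.
Check: V − E + F = 23 − 54 + 33 = 2.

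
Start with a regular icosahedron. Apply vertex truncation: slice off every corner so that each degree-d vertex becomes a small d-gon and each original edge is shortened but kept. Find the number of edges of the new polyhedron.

The base solid has V = 12, E = 30, F = 20.
Truncation replaces each original edge-end by a new vertex, so V′ = 2E = 60.
Each original edge survives, and each old vertex of degree d contributes d new edges; summing degrees gives Σd = 2E, so E′ = E + 2E = 3E = 90.
Each original face survives and each original vertex becomes one new face: F′ = F + V = 32.

90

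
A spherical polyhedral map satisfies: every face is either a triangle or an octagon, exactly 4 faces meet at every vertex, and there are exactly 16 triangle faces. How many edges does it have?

Let x be the number of octagons; then F = 16 + x.
Edge–face incidences: 2E = 3·16 + 8·x = 48 + 8x.
Every vertex has degree 4, so 4V = 2E.
Euler: V − E + F = 2 ⇒ (2E)/4 − E + (16 + x) = 2.
Multiply by 8: 2·(2E) − 4·(2E) + 8·(16 + x) = 16, i.e. 128 + 8x − 2·(48 + 8x) = 16.
Collecting terms: −8x + 32 = 16, so −8x = −16, so x = 2.
Then 2E = 48 + 8·2 = 64, so E = 32, V = 2E/4 = 16, F = 16 + 2 = 18.

32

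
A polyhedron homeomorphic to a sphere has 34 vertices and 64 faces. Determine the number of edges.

Here V − E + F = 2.
E = V + F − (2) = 34 + 64 − (2) = 96.

96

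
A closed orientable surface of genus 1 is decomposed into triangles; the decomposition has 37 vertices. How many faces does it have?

χ = 2 − 2·1 = 0, and every face is a triangle so 3F = 2E.
V − E + F = 0 with E = 3F/2 gives 37 − (3/2 − 1)·F = 0, so F = 74 and E = 111.

74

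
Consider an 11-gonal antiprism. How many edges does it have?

An antiprism on an n-gon has two n-gon caps and 2n triangles: V = 2·11 = 22, E = 4·11 = 44, F = 2·11 + 2 = 24.

44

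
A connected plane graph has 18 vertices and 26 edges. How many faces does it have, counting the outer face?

10

Euler's formula for a connected plane graph: V − E + F = 2, so F = 2 − 18 + 26 = 10.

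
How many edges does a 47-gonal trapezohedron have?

The n-trapezohedron (dual of the n-antiprism) has V = 2·47 + 2 = 96, E = 4·47 = 188, F = 2·47 = 94.
Check: V − E + F = 96 − 188 + 94 = 2.

188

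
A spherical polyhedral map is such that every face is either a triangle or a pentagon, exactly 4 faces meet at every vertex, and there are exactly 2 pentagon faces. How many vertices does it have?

10

Let x be the number of triangles; then F = 2 + x.
Edge–face incidences: 2E = 5·2 + 3·x = 10 + 3x.
Every vertex has degree 4, so 4V = 2E.
Euler: V − E + F = 2 ⇒ (2E)/4 − E + (2 + x) = 2.
Multiply by 8: 2·(2E) − 4·(2E) + 8·(2 + x) = 16, i.e. 16 + 8x − 2·(10 + 3x) = 16.
Collecting terms: 2x − 4 = 16, so 2x = 20, so x = 10.
Then 2E = 10 + 3·10 = 40, so E = 20, V = 2E/4 = 10, F = 2 + 10 = 12.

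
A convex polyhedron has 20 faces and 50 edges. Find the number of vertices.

32

Here V − E + F = 2.
V = 2 + E − F = 2 + 50 − 20 = 32.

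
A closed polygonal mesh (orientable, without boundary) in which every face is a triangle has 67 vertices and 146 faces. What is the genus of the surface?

4

Every face is a triangle, so 2E = 3·146 = 438, giving E = 219.
χ = V − E + F = 67 − 219 + 146 = -6.
For a closed orientable surface χ = 2 − 2g, so g = (2 − (-6))/2 = 4.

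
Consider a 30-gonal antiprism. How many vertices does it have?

60

An antiprism on an n-gon has two n-gon caps and 2n triangles: V = 2·30 = 60, E = 4·30 = 120, F = 2·30 + 2 = 62.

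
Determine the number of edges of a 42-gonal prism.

126

A prism on an n-gon has two n-gon bases and n rectangular sides: V = 2·42 = 84, E = 3·42 = 126, F = 42 + 2 = 44.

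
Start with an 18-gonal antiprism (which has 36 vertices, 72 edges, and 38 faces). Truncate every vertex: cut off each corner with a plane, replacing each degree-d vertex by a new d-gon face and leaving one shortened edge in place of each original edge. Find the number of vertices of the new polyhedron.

144

Truncation replaces each original edge-end by a new vertex, so V′ = 2E = 144.
Each original edge survives, and each old vertex of degree d contributes d new edges; summing degrees gives Σd = 2E, so E′ = E + 2E = 3E = 216.
Each original face survives and each original vertex becomes one new face: F′ = F + V = 74.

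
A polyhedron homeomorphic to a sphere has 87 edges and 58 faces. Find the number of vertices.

Here V − E + F = 2.
V = 2 + E − F = 2 + 87 − 58 = 31.

31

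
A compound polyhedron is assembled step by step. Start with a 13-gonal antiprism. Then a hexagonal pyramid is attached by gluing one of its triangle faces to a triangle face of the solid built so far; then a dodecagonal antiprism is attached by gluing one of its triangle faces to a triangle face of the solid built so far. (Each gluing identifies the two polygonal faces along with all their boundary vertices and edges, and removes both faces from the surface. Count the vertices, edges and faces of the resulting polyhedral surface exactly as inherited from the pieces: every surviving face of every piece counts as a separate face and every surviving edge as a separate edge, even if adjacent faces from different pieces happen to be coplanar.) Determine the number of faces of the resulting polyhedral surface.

A 13-gonal antiprism: V=26, E=52, F=28.
Attach a hexagonal pyramid (V=7, E=12, F=7) along a 3-gon: merge 3 vertices and 3 edges, delete both glued faces → V=30, E=61, F=33.
Attach a dodecagonal antiprism (V=24, E=48, F=26) along a 3-gon: merge 3 vertices and 3 edges, delete both glued faces → V=51, E=106, F=57.
Check: V − E + F = 51 − 106 + 57 = 2.

57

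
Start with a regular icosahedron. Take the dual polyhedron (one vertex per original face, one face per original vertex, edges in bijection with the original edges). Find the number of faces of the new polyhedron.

The base solid has V = 12, E = 30, F = 20.
The dual swaps V and F and preserves E: V′ = F = 20, E′ = E = 30, F′ = V = 12.

12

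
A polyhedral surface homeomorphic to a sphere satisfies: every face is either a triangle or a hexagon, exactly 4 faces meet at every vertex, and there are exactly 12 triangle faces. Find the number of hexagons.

2

Let x be the number of hexagons; then F = 12 + x.
Edge–face incidences: 2E = 3·12 + 6·x = 36 + 6x.
Every vertex has degree 4, so 4V = 2E.
Euler: V − E + F = 2 ⇒ (2E)/4 − E + (12 + x) = 2.
Multiply by 8: 2·(2E) − 4·(2E) + 8·(12 + x) = 16, i.e. 96 + 8x − 2·(36 + 6x) = 16.
Collecting terms: −4x + 24 = 16, so −4x = −8, so x = 2.
Then 2E = 36 + 6·2 = 48, so E = 24, V = 2E/4 = 12, F = 12 + 2 = 14.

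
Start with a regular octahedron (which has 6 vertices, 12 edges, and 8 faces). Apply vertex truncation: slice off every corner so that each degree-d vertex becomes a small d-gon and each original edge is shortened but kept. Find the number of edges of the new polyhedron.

Truncation replaces each original edge-end by a new vertex, so V′ = 2E = 24.
Each original edge survives, and each old vertex of degree d contributes d new edges; summing degrees gives Σd = 2E, so E′ = E + 2E = 3E = 36.
Each original face survives and each original vertex becomes one new face: F′ = F + V = 14.

36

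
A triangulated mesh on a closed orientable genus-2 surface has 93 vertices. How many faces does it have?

χ = 2 − 2·2 = -2, and every face is a triangle so 3F = 2E.
V − E + F = -2 with E = 3F/2 gives 93 − (3/2 − 1)·F = -2, so F = 190 and E = 285.

190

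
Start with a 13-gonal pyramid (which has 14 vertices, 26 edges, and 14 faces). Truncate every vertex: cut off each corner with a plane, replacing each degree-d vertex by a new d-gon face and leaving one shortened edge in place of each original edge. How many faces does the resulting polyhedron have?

Truncation replaces each original edge-end by a new vertex, so V′ = 2E = 52.
Each original edge survives, and each old vertex of degree d contributes d new edges; summing degrees gives Σd = 2E, so E′ = E + 2E = 3E = 78.
Each original face survives and each original vertex becomes one new face: F′ = F + V = 28.

28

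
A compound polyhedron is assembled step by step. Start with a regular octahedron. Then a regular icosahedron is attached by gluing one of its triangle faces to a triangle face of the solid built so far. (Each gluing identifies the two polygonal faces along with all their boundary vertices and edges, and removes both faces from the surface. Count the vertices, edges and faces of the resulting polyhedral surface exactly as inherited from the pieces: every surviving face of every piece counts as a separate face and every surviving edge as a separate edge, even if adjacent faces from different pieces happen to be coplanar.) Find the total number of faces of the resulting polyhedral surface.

A regular octahedron: V=6, E=12, F=8.
Attach a regular icosahedron (V=12, E=30, F=20) along a 3-gon: merge 3 vertices and 3 edges, delete both glued faces → V=15, E=39, F=26.
Check: V − E + F = 15 − 39 + 26 = 2.

26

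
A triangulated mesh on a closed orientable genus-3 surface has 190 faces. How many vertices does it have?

91

χ = 2 − 2·3 = -4, and every face is a triangle so 3F = 2E.
E = 3·190/2 = 285. Then V = -4 + E − F = -4 + 285 − 190 = 91.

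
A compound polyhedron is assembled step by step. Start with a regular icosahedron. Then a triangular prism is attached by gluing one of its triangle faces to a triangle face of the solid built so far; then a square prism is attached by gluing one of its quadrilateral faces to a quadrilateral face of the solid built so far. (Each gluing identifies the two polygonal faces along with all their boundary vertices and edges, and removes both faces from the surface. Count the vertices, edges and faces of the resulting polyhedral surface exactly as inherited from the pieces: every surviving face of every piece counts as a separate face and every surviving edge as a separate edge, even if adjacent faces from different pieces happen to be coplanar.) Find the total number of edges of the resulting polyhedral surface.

44

A regular icosahedron: V=12, E=30, F=20.
Attach a triangular prism (V=6, E=9, F=5) along a 3-gon: merge 3 vertices and 3 edges, delete both glued faces → V=15, E=36, F=23.
Attach a square prism (V=8, E=12, F=6) along a 4-gon: merge 4 vertices and 4 edges, delete both glued faces → V=19, E=44, F=27.
Check: V − E + F = 19 − 44 + 27 = 2.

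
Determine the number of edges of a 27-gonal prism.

A prism on an n-gon has two n-gon bases and n rectangular sides: V = 2·27 = 54, E = 3·27 = 81, F = 27 + 2 = 29.

81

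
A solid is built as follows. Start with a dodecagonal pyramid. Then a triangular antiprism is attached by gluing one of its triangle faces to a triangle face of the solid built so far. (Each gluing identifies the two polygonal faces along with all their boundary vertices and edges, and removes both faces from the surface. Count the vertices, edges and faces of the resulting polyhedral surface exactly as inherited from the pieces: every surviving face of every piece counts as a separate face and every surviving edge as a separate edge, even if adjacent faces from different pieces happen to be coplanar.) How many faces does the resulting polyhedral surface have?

A dodecagonal pyramid: V=13, E=24, F=13.
Attach a triangular antiprism (V=6, E=12, F=8) along a 3-gon: merge 3 vertices and 3 edges, delete both glued faces → V=16, E=33, F=19.
Check: V − E + F = 16 − 33 + 19 = 2.

19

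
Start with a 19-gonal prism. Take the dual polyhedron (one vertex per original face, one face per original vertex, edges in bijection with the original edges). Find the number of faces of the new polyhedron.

The base solid has V = 38, E = 57, F = 21.
The dual swaps V and F and preserves E: V′ = F = 21, E′ = E = 57, F′ = V = 38.

38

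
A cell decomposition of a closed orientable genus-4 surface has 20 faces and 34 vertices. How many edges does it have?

For a closed orientable surface of genus 4, χ = 2 − 2·4 = -6.
E = V + F − (-6) = 34 + 20 − (-6) = 60.

60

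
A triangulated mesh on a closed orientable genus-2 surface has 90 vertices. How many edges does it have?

χ = 2 − 2·2 = -2, and every face is a triangle so 3F = 2E.
V − E + F = -2 with E = 3F/2 gives 90 − (3/2 − 1)·F = -2, so F = 184 and E = 276.

276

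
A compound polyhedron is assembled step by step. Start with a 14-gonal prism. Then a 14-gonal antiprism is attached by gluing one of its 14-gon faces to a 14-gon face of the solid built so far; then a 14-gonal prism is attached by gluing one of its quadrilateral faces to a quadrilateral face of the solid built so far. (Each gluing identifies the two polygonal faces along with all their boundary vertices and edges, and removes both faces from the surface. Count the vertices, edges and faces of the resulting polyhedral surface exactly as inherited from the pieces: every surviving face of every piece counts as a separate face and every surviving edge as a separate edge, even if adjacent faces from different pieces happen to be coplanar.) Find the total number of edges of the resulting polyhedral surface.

122

A 14-gonal prism: V=28, E=42, F=16.
Attach a 14-gonal antiprism (V=28, E=56, F=30) along a 14-gon: merge 14 vertices and 14 edges, delete both glued faces → V=42, E=84, F=44.
Attach a 14-gonal prism (V=28, E=42, F=16) along a 4-gon: merge 4 vertices and 4 edges, delete both glued faces → V=66, E=122, F=58.
Check: V − E + F = 66 − 122 + 58 = 2.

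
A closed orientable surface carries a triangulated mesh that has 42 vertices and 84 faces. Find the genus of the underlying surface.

1

Every face is a triangle, so 2E = 3·84 = 252, giving E = 126.
χ = V − E + F = 42 − 126 + 84 = 0.
For a closed orientable surface χ = 2 − 2g, so g = (2 − (0))/2 = 1.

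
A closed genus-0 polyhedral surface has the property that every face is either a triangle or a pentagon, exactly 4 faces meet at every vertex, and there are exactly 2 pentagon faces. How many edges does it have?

20

Let x be the number of triangles; then F = 2 + x.
Edge–face incidences: 2E = 5·2 + 3·x = 10 + 3x.
Every vertex has degree 4, so 4V = 2E.
Euler: V − E + F = 2 ⇒ (2E)/4 − E + (2 + x) = 2.
Multiply by 8: 2·(2E) − 4·(2E) + 8·(2 + x) = 16, i.e. 16 + 8x − 2·(10 + 3x) = 16.
Collecting terms: 2x − 4 = 16, so 2x = 20, so x = 10.
Then 2E = 10 + 3·10 = 40, so E = 20, V = 2E/4 = 10, F = 2 + 10 = 12.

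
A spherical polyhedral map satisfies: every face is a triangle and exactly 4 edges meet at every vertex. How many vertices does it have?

Each face has 3 edges and each edge borders two faces, so 2E = 3F.
Each vertex has degree 4, so 4V = 2E and hence V = 3F/4.
Euler: V − E + F = 2 ⇒ (3F/4) − (3F/2) + F = 2.
Multiply by 8: (6 − 12 + 8)F = 16, i.e. 2F = 16.
So F = 8, E = 3·8/2 = 12, V = 3·8/4 = 6.

6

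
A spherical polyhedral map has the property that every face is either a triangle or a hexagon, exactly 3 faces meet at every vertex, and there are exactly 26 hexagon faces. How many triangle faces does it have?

4

Let x be the number of triangles; then F = 26 + x.
Edge–face incidences: 2E = 6·26 + 3·x = 156 + 3x.
Every vertex has degree 3, so 3V = 2E.
Euler: V − E + F = 2 ⇒ (2E)/3 − E + (26 + x) = 2.
Multiply by 6: 2·(2E) − 3·(2E) + 6·(26 + x) = 12, i.e. 156 + 6x − (156 + 3x) = 12.
Collecting terms: 3x = 12, so x = 4.
Then 2E = 156 + 3·4 = 168, so E = 84, V = 2E/3 = 56, F = 26 + 4 = 30.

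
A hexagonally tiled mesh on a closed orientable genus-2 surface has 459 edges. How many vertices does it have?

304

χ = 2 − 2·2 = -2, and every face is a hexagon so 6F = 2E.
F = 2E/6 = 153. Then V = -2 + E − F = -2 + 459 − 153 = 304.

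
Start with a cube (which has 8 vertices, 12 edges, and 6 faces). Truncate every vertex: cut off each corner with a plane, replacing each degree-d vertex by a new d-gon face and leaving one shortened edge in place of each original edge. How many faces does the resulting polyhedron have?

Truncation replaces each original edge-end by a new vertex, so V′ = 2E = 24.
Each original edge survives, and each old vertex of degree d contributes d new edges; summing degrees gives Σd = 2E, so E′ = E + 2E = 3E = 36.
Each original face survives and each original vertex becomes one new face: F′ = F + V = 14.

14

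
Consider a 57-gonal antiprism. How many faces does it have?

116

An antiprism on an n-gon has two n-gon caps and 2n triangles: V = 2·57 = 114, E = 4·57 = 228, F = 2·57 + 2 = 116.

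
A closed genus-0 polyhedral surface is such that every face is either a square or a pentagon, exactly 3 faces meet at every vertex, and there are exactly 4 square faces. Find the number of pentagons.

Let x be the number of pentagons; then F = 4 + x.
Edge–face incidences: 2E = 4·4 + 5·x = 16 + 5x.
Every vertex has degree 3, so 3V = 2E.
Euler: V − E + F = 2 ⇒ (2E)/3 − E + (4 + x) = 2.
Multiply by 6: 2·(2E) − 3·(2E) + 6·(4 + x) = 12, i.e. 24 + 6x − (16 + 5x) = 12.
Collecting terms: x + 8 = 12, so x = 4.
Then 2E = 16 + 5·4 = 36, so E = 18, V = 2E/3 = 12, F = 4 + 4 = 8.

4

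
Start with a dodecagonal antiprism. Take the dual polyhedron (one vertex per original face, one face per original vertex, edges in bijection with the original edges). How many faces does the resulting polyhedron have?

The base solid has V = 24, E = 48, F = 26.
The dual swaps V and F and preserves E: V′ = F = 26, E′ = E = 48, F′ = V = 24.

24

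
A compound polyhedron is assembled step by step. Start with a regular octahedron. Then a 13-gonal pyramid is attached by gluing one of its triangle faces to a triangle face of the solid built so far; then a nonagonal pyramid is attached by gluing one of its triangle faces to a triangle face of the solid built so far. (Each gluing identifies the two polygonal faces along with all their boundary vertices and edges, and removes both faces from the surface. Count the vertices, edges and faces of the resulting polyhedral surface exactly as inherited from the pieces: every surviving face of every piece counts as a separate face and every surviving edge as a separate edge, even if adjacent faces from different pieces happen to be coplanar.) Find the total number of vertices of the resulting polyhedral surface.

A regular octahedron: V=6, E=12, F=8.
Attach a 13-gonal pyramid (V=14, E=26, F=14) along a 3-gon: merge 3 vertices and 3 edges, delete both glued faces → V=17, E=35, F=20.
Attach a nonagonal pyramid (V=10, E=18, F=10) along a 3-gon: merge 3 vertices and 3 edges, delete both glued faces → V=24, E=50, F=28.
Check: V − E + F = 24 − 50 + 28 = 2.

24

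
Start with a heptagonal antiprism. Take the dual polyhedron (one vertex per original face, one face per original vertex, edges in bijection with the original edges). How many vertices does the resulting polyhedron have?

The base solid has V = 14, E = 28, F = 16.
The dual swaps V and F and preserves E: V′ = F = 16, E′ = E = 28, F′ = V = 14.

16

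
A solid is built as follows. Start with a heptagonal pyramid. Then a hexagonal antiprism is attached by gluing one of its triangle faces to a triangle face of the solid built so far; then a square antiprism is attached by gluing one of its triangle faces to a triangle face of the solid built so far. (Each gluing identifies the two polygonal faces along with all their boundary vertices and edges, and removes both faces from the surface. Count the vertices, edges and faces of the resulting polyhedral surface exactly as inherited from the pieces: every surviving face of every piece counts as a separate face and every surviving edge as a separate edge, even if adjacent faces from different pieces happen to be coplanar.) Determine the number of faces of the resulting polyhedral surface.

28

A heptagonal pyramid: V=8, E=14, F=8.
Attach a hexagonal antiprism (V=12, E=24, F=14) along a 3-gon: merge 3 vertices and 3 edges, delete both glued faces → V=17, E=35, F=20.
Attach a square antiprism (V=8, E=16, F=10) along a 3-gon: merge 3 vertices and 3 edges, delete both glued faces → V=22, E=48, F=28.
Check: V − E + F = 22 − 48 + 28 = 2.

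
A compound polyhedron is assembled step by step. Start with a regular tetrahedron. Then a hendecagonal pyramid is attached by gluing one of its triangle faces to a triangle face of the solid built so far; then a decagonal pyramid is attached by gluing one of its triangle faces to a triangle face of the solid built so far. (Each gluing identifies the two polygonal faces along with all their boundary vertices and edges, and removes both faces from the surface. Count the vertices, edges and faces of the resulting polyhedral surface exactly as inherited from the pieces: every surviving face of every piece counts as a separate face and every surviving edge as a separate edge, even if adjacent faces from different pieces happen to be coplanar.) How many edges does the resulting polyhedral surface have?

A regular tetrahedron: V=4, E=6, F=4.
Attach a hendecagonal pyramid (V=12, E=22, F=12) along a 3-gon: merge 3 vertices and 3 edges, delete both glued faces → V=13, E=25, F=14.
Attach a decagonal pyramid (V=11, E=20, F=11) along a 3-gon: merge 3 vertices and 3 edges, delete both glued faces → V=21, E=42, F=23.
Check: V − E + F = 21 − 42 + 23 = 2.

42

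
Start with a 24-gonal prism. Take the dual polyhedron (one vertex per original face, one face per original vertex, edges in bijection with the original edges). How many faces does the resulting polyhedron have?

The base solid has V = 48, E = 72, F = 26.
The dual swaps V and F and preserves E: V′ = F = 26, E′ = E = 72, F′ = V = 48.

48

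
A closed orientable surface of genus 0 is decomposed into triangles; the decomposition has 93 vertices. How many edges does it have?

273

χ = 2 − 2·0 = 2, and every face is a triangle so 3F = 2E.
V − E + F = 2 with E = 3F/2 gives 93 − (3/2 − 1)·F = 2, so F = 182 and E = 273.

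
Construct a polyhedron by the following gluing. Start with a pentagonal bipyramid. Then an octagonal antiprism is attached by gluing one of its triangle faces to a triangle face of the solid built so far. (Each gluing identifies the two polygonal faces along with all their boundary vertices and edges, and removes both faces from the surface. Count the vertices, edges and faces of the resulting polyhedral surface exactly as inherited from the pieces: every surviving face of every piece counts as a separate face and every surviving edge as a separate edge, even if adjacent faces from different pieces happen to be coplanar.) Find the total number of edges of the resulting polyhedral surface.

44

A pentagonal bipyramid: V=7, E=15, F=10.
Attach an octagonal antiprism (V=16, E=32, F=18) along a 3-gon: merge 3 vertices and 3 edges, delete both glued faces → V=20, E=44, F=26.
Check: V − E + F = 20 − 44 + 26 = 2.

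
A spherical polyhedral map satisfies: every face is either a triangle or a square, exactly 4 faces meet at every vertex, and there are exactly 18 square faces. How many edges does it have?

48

Let x be the number of triangles; then F = 18 + x.
Edge–face incidences: 2E = 4·18 + 3·x = 72 + 3x.
Every vertex has degree 4, so 4V = 2E.
Euler: V − E + F = 2 ⇒ (2E)/4 − E + (18 + x) = 2.
Multiply by 8: 2·(2E) − 4·(2E) + 8·(18 + x) = 16, i.e. 144 + 8x − 2·(72 + 3x) = 16.
Collecting terms: 2x = 16, so x = 8.
Then 2E = 72 + 3·8 = 96, so E = 48, V = 2E/4 = 24, F = 18 + 8 = 26.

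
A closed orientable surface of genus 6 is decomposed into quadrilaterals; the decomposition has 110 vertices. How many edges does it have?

χ = 2 − 2·6 = -10, and every face is a square so 4F = 2E.
V − E + F = -10 with E = 4F/2 gives 110 − (4/2 − 1)·F = -10, so F = 120 and E = 240.

240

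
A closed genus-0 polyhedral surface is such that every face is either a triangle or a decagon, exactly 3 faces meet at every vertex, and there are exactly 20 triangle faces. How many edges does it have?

Let x be the number of decagons; then F = 20 + x.
Edge–face incidences: 2E = 3·20 + 10·x = 60 + 10x.
Every vertex has degree 3, so 3V = 2E.
Euler: V − E + F = 2 ⇒ (2E)/3 − E + (20 + x) = 2.
Multiply by 6: 2·(2E) − 3·(2E) + 6·(20 + x) = 12, i.e. 120 + 6x − (60 + 10x) = 12.
Collecting terms: −4x + 60 = 12, so −4x = −48, so x = 12.
Then 2E = 60 + 10·12 = 180, so E = 90, V = 2E/3 = 60, F = 20 + 12 = 32.

90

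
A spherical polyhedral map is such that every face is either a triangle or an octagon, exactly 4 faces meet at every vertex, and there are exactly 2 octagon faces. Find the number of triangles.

Let x be the number of triangles; then F = 2 + x.
Edge–face incidences: 2E = 8·2 + 3·x = 16 + 3x.
Every vertex has degree 4, so 4V = 2E.
Euler: V − E + F = 2 ⇒ (2E)/4 − E + (2 + x) = 2.
Multiply by 8: 2·(2E) − 4·(2E) + 8·(2 + x) = 16, i.e. 16 + 8x − 2·(16 + 3x) = 16.
Collecting terms: 2x − 16 = 16, so 2x = 32, so x = 16.
Then 2E = 16 + 3·16 = 64, so E = 32, V = 2E/4 = 16, F = 2 + 16 = 18.

16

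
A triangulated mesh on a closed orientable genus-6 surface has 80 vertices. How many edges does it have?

χ = 2 − 2·6 = -10, and every face is a triangle so 3F = 2E.
V − E + F = -10 with E = 3F/2 gives 80 − (3/2 − 1)·F = -10, so F = 180 and E = 270.

270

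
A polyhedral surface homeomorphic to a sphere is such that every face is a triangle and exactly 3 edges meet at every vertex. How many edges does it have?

6

Each face has 3 edges and each edge borders two faces, so 2E = 3F.
Each vertex has degree 3, so 3V = 2E and hence V = 3F/3.
Euler: V − E + F = 2 ⇒ (3F/3) − (3F/2) + F = 2.
Multiply by 6: (6 − 9 + 6)F = 12, i.e. 3F = 12.
So F = 4, E = 3·4/2 = 6, V = 3·4/3 = 4.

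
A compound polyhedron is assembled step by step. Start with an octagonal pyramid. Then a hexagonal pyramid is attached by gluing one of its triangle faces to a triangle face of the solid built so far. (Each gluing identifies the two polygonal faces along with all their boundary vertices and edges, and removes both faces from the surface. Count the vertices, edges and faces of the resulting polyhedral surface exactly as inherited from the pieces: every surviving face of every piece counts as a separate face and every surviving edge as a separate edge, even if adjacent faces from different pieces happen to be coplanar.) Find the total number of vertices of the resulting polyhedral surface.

13

An octagonal pyramid: V=9, E=16, F=9.
Attach a hexagonal pyramid (V=7, E=12, F=7) along a 3-gon: merge 3 vertices and 3 edges, delete both glued faces → V=13, E=25, F=14.
Check: V − E + F = 13 − 25 + 14 = 2.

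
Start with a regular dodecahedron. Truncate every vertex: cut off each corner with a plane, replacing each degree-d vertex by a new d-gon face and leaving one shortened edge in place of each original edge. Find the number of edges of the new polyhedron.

The base solid has V = 20, E = 30, F = 12.
Truncation replaces each original edge-end by a new vertex, so V′ = 2E = 60.
Each original edge survives, and each old vertex of degree d contributes d new edges; summing degrees gives Σd = 2E, so E′ = E + 2E = 3E = 90.
Each original face survives and each original vertex becomes one new face: F′ = F + V = 32.

90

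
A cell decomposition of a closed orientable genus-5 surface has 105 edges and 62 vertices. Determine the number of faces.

35

For a closed orientable surface of genus 5, χ = 2 − 2·5 = -8.
F = -8 − V + E = -8 − 62 + 105 = 35.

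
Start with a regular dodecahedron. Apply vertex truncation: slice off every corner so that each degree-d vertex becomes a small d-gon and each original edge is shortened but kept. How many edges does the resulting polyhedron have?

The base solid has V = 20, E = 30, F = 12.
Truncation replaces each original edge-end by a new vertex, so V′ = 2E = 60.
Each original edge survives, and each old vertex of degree d contributes d new edges; summing degrees gives Σd = 2E, so E′ = E + 2E = 3E = 90.
Each original face survives and each original vertex becomes one new face: F′ = F + V = 32.

90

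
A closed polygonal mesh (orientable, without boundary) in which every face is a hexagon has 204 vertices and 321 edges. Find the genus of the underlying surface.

Every face is a hexagon and each edge borders two faces, so 6F = 2·321, giving F = 107.
χ = V − E + F = 204 − 321 + 107 = -10.
For a closed orientable surface χ = 2 − 2g, so g = (2 − (-10))/2 = 6.

6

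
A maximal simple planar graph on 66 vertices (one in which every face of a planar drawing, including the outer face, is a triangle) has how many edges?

192

In a plane triangulation 3F = 2E and V − E + F = 2, so E = 3V − 6 = 3·66 − 6 = 192.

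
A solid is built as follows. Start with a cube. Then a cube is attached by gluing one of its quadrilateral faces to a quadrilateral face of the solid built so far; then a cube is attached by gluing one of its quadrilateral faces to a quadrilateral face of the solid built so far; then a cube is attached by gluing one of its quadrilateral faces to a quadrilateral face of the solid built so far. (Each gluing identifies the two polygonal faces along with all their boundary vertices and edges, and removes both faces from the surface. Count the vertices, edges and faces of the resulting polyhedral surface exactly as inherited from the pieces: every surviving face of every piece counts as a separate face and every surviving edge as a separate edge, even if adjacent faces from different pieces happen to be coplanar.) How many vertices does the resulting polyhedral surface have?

A cube: V=8, E=12, F=6.
Attach a cube (V=8, E=12, F=6) along a 4-gon: merge 4 vertices and 4 edges, delete both glued faces → V=12, E=20, F=10.
Attach a cube (V=8, E=12, F=6) along a 4-gon: merge 4 vertices and 4 edges, delete both glued faces → V=16, E=28, F=14.
Attach a cube (V=8, E=12, F=6) along a 4-gon: merge 4 vertices and 4 edges, delete both glued faces → V=20, E=36, F=18.
Check: V − E + F = 20 − 36 + 18 = 2.

20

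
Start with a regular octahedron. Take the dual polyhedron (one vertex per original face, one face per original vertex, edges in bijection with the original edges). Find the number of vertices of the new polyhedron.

The base solid has V = 6, E = 12, F = 8.
The dual swaps V and F and preserves E: V′ = F = 8, E′ = E = 12, F′ = V = 6.

8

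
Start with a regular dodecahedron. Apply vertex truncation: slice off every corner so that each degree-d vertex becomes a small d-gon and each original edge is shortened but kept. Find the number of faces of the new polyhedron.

The base solid has V = 20, E = 30, F = 12.
Truncation replaces each original edge-end by a new vertex, so V′ = 2E = 60.
Each original edge survives, and each old vertex of degree d contributes d new edges; summing degrees gives Σd = 2E, so E′ = E + 2E = 3E = 90.
Each original face survives and each original vertex becomes one new face: F′ = F + V = 32.

32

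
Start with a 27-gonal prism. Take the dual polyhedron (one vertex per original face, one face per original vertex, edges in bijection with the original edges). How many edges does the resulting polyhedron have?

The base solid has V = 54, E = 81, F = 29.
The dual swaps V and F and preserves E: V′ = F = 29, E′ = E = 81, F′ = V = 54.

81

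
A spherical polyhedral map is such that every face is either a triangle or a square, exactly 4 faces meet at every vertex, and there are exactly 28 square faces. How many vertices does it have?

34

Let x be the number of triangles; then F = 28 + x.
Edge–face incidences: 2E = 4·28 + 3·x = 112 + 3x.
Every vertex has degree 4, so 4V = 2E.
Euler: V − E + F = 2 ⇒ (2E)/4 − E + (28 + x) = 2.
Multiply by 8: 2·(2E) − 4·(2E) + 8·(28 + x) = 16, i.e. 224 + 8x − 2·(112 + 3x) = 16.
Collecting terms: 2x = 16, so x = 8.
Then 2E = 112 + 3·8 = 136, so E = 68, V = 2E/4 = 34, F = 28 + 8 = 36.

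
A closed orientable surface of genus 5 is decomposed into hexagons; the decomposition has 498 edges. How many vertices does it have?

χ = 2 − 2·5 = -8, and every face is a hexagon so 6F = 2E.
F = 2E/6 = 166. Then V = -8 + E − F = -8 + 498 − 166 = 324.

324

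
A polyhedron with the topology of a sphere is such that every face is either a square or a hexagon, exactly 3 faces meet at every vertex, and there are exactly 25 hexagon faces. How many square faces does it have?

6

Let x be the number of squares; then F = 25 + x.
Edge–face incidences: 2E = 6·25 + 4·x = 150 + 4x.
Every vertex has degree 3, so 3V = 2E.
Euler: V − E + F = 2 ⇒ (2E)/3 − E + (25 + x) = 2.
Multiply by 6: 2·(2E) − 3·(2E) + 6·(25 + x) = 12, i.e. 150 + 6x − (150 + 4x) = 12.
Collecting terms: 2x = 12, so x = 6.
Then 2E = 150 + 4·6 = 174, so E = 87, V = 2E/3 = 58, F = 25 + 6 = 31.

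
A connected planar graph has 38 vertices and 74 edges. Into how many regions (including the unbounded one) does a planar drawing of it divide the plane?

Euler's formula for a connected plane graph: V − E + F = 2, so F = 2 − 38 + 74 = 38.

38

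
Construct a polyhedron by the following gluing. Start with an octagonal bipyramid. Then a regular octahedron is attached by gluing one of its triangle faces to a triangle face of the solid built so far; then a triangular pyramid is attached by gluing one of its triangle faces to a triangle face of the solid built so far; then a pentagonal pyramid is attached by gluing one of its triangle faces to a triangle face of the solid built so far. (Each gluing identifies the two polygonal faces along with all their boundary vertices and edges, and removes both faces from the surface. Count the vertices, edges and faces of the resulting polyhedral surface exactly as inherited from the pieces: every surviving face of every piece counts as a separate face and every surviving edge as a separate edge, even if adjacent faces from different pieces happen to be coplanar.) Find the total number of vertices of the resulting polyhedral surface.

17

An octagonal bipyramid: V=10, E=24, F=16.
Attach a regular octahedron (V=6, E=12, F=8) along a 3-gon: merge 3 vertices and 3 edges, delete both glued faces → V=13, E=33, F=22.
Attach a triangular pyramid (V=4, E=6, F=4) along a 3-gon: merge 3 vertices and 3 edges, delete both glued faces → V=14, E=36, F=24.
Attach a pentagonal pyramid (V=6, E=10, F=6) along a 3-gon: merge 3 vertices and 3 edges, delete both glued faces → V=17, E=43, F=28.
Check: V − E + F = 17 − 43 + 28 = 2.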